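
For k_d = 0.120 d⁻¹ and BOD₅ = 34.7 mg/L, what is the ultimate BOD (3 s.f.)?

BOD₅ = L₀(1 − e^(−5k_d)) ⇒ L₀ = BOD₅ / (1 − e^(−5×0.120))
= 34.7 / (1 − 0.5488) = 34.7 / 0.4512 = 76.91 mg/L.

L₀ ≈ 76.9 mg/L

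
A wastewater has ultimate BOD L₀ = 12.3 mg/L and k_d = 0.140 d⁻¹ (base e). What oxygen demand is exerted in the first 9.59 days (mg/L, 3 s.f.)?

y_t = L₀(1 − e^(−k_d t)) = 12.3 × (1 − e^(−0.140×9.59))
= 12.3 × (1 − 0.2612) = 12.3 × 0.7388 = 9.088 mg/L.

y ≈ 9.09 mg/L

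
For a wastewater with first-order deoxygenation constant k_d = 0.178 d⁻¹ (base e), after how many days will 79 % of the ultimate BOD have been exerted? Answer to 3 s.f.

y/L₀ = 1 − e^(−k_d t) = 0.79 ⇒ e^(−k_d t) = 0.210
t = −ln(0.210) / 0.178 = 1.561 / 0.178 = 8.768 d.

t ≈ 8.77 d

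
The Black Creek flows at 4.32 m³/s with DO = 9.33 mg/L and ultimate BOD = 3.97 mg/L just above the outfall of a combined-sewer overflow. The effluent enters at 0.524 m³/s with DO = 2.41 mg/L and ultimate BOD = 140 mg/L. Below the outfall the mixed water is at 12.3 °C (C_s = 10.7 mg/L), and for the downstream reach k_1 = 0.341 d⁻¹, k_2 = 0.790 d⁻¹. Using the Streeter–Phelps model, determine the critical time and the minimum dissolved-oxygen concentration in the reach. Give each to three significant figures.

Mixed DO = (4.32×9.33 + 0.524×2.41)/(4.32+0.524) = 41.57/4.844 = 8.581 mg/L.
Mixed L₀ = (4.32×3.97 + 0.524×140)/(4.844) = 90.51/4.844 = 18.69 mg/L.
Initial deficit D₀ = C_s − DO₀ = 10.7 − 8.581 = 2.119 mg/L.
t_c = (1/0.4490) ln[(0.790/0.341)(1 − 2.119×0.4490/(0.341×18.69))] = 2.227 × ln(1.971) = 1.511 d.
D_c = (0.341/0.790) × 18.69 × e^(−0.341×1.511) = 0.4316 × 18.69 × 0.5973 = 4.818 mg/L.
Minimum DO = 10.7 − 4.818 = 5.882 mg/L.

t_c ≈ 1.51 d; minimum DO ≈ 5.88 mg/L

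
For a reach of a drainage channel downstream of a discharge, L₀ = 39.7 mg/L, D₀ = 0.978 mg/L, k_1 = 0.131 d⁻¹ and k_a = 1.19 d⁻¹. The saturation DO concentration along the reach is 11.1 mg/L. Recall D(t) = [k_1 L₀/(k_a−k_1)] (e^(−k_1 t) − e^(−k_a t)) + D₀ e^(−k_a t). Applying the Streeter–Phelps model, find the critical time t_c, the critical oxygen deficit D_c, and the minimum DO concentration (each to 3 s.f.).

With k_a/k_1 = 9.084 and 1 − D₀(k_a−k_1)/(k_1 L₀) = 0.8009,
t_c = ln(9.084 × 0.8009) / (1.19 − 0.131) = ln(7.275) / 1.059 = 1.984/1.059 = 1.874 d.
L(t_c) = L₀ e^(−k_1 t_c) = 39.7 × 0.7823 = 31.06 mg/L, and at the critical point k_a D_c = k_1 L, so D_c = (0.131/1.19) × 31.06 = 3.419 mg/L.
Minimum DO = C_s − D_c = 11.1 − 3.419 = 7.681 mg/L.

t_c ≈ 1.87 d; D_c ≈ 3.42 mg/L; min DO ≈ 7.68 mg/L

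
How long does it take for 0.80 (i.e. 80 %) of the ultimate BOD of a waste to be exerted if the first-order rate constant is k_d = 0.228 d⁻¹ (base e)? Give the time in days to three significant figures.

y/L₀ = 1 − e^(−k_d t) = 0.80 ⇒ e^(−k_d t) = 0.200
t = −ln(0.200) / 0.228 = 1.609 / 0.228 = 7.059 d.

t ≈ 7.06 d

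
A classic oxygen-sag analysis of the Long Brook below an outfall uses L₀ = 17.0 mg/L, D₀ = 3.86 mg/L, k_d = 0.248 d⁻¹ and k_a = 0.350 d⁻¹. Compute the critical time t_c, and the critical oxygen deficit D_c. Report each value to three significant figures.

t_c ≈ 2.42 d; D_c ≈ 6.62 mg/L

With k_a/k_d = 1.411 and 1 − D₀(k_a−k_d)/(k_d L₀) = 0.9066,
t_c = ln(1.411 × 0.9066) / (0.350 − 0.248) = ln(1.279) / 0.1020 = 0.2465/0.1020 = 2.416 d.
L(t_c) = L₀ e^(−k_d t_c) = 17.0 × 0.5492 = 9.337 mg/L, and at the critical point k_a D_c = k_d L, so D_c = (0.248/0.350) × 9.337 = 6.616 mg/L.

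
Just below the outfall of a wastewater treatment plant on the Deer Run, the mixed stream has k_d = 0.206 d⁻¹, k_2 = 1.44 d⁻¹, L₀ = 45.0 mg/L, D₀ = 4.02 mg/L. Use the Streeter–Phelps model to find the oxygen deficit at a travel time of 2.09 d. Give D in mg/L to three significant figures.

D ≈ 4.71 mg/L

k_d L₀/(k_2−k_d) = 0.206×45.0/(1.44−0.206) = 9.270/1.234 = 7.512 mg/L.
e^(−k_d t) = e^(−0.206×2.090) = 0.6502; e^(−k_2 t) = e^(−1.44×2.090) = 0.04931.
D = 7.512 × (0.6502 − 0.04931) + 4.02 × 0.04931 = 4.514 + 0.1982 = 4.712 mg/L.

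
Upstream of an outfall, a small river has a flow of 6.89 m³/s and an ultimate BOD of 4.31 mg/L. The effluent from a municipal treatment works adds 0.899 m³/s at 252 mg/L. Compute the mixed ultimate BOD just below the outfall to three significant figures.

Flow-weighted mixing: C = (Q_r C_r + Q_w C_w)/(Q_r + Q_w)
= (6.89×4.31 + 0.899×252)/(6.89 + 0.899) = 256.2/7.789 = 32.90 mg/L.

32.9 mg/L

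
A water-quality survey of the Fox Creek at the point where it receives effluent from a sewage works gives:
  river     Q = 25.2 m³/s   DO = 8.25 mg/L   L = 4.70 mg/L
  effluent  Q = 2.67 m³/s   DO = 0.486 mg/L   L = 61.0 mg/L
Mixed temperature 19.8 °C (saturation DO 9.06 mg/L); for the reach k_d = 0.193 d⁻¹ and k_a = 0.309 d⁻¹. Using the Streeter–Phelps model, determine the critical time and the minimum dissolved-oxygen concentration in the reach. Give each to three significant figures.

Mixed DO = (25.2×8.25 + 2.67×0.486)/(25.2+2.67) = 209.2/27.87 = 7.506 mg/L.
Mixed L₀ = (25.2×4.70 + 2.67×61.0)/(27.87) = 281.3/27.87 = 10.09 mg/L.
Initial deficit D₀ = C_s − DO₀ = 9.06 − 7.506 = 1.554 mg/L.
t_c = (1/0.1160) ln[(0.309/0.193)(1 − 1.554×0.1160/(0.193×10.09))] = 8.621 × ln(1.453) = 3.220 d.
D_c = (0.193/0.309) × 10.09 × e^(−0.193×3.220) = 0.6246 × 10.09 × 0.5371 = 3.386 mg/L.
Minimum DO = 9.06 − 3.386 = 5.674 mg/L.

t_c ≈ 3.22 d; minimum DO ≈ 5.67 mg/L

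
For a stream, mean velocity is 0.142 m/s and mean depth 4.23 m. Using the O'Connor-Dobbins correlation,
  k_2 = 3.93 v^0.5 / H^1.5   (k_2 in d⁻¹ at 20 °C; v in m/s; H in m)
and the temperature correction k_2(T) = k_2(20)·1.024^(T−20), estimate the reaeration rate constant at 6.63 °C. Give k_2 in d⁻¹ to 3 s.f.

k_2(20) = 3.93 × 0.142^0.5 / 4.23^1.5 = 3.93 × 0.3768 / 8.700 = 0.1702 d⁻¹.
k_2(6.63) = 0.1702 × 1.024^(6.63−20) = 0.1702 × 0.7283 = 0.1240 d⁻¹.

k_2 ≈ 0.124 d⁻¹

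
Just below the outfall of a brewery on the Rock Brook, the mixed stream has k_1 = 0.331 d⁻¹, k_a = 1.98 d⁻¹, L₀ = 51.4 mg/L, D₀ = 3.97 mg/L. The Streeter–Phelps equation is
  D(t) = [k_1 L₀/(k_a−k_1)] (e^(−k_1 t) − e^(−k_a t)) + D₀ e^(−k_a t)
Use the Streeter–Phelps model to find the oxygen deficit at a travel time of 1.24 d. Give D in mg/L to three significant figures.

k_1 L₀/(k_a−k_1) = 0.331×51.4/(1.98−0.331) = 17.01/1.649 = 10.32 mg/L.
e^(−k_1 t) = e^(−0.331×1.240) = 0.6634; e^(−k_a t) = e^(−1.98×1.240) = 0.08585.
D = 10.32 × (0.6634 − 0.08585) + 3.97 × 0.08585 = 5.958 + 0.3408 = 6.299 mg/L.

D ≈ 6.30 mg/L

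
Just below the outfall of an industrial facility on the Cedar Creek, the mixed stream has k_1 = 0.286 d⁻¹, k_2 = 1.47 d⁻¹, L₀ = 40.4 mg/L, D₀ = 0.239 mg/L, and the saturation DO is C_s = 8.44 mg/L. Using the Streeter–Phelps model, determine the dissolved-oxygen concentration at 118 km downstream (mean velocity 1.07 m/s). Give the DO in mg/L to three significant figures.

Travel time t = x/v = 118 km / (1.07 m/s) = 118000 m / 1.07 m/s = 110300 s = 1.276 d.
k_1 L₀/(k_2−k_1) = 0.286×40.4/(1.47−0.286) = 11.55/1.184 = 9.759 mg/L.
e^(−k_1 t) = e^(−0.286×1.276) = 0.6942; e^(−k_2 t) = e^(−1.47×1.276) = 0.1532.
D = 9.759 × (0.6942 − 0.1532) + 0.239 × 0.1532 = 5.280 + 0.03660 = 5.316 mg/L.
DO = C_s − D = 8.44 − 5.316 = 3.124 mg/L.

DO ≈ 3.12 mg/L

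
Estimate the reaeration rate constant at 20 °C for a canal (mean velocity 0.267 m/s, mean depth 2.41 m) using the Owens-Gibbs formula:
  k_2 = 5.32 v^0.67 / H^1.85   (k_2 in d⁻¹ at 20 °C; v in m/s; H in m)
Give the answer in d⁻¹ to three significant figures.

k_2 ≈ 0.431 d⁻¹

k_2 = 5.32 × 0.267^0.67 / 2.41^1.85 = 5.32 × 0.4128 / 5.090 = 0.4315 d⁻¹.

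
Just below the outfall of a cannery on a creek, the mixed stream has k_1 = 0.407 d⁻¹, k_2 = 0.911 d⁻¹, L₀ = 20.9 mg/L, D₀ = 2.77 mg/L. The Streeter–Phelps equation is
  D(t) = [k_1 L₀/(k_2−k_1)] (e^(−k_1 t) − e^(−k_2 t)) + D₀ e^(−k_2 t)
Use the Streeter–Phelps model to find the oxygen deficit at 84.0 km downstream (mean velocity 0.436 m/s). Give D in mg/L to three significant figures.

Travel time t = x/v = 84.0 km / (0.436 m/s) = 84000 m / 0.436 m/s = 192700 s = 2.230 d.
k_1 L₀/(k_2−k_1) = 0.407×20.9/(0.911−0.407) = 8.506/0.5040 = 16.88 mg/L.
e^(−k_1 t) = e^(−0.407×2.230) = 0.4035; e^(−k_2 t) = e^(−0.911×2.230) = 0.1312.
D = 16.88 × (0.4035 − 0.1312) + 2.77 × 0.1312 = 4.597 + 0.3633 = 4.960 mg/L.

D ≈ 4.96 mg/L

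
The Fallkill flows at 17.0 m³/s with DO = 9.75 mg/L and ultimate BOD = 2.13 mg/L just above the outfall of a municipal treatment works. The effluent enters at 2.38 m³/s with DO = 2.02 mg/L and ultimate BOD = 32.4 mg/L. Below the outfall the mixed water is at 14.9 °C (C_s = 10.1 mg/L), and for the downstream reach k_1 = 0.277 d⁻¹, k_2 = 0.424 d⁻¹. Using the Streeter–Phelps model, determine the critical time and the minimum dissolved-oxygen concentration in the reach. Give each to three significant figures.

t_c ≈ 2.04 d; minimum DO ≈ 7.93 mg/L

Mixed DO = (17.0×9.75 + 2.38×2.02)/(17.0+2.38) = 170.6/19.38 = 8.801 mg/L.
Mixed L₀ = (17.0×2.13 + 2.38×32.4)/(19.38) = 113.3/19.38 = 5.847 mg/L.
Initial deficit D₀ = C_s − DO₀ = 10.1 − 8.801 = 1.299 mg/L.
t_c = (1/0.1470) ln[(0.424/0.277)(1 − 1.299×0.1470/(0.277×5.847))] = 6.803 × ln(1.350) = 2.042 d.
D_c = (0.277/0.424) × 5.847 × e^(−0.277×2.042) = 0.6533 × 5.847 × 0.5679 = 2.170 mg/L.
Minimum DO = 10.1 − 2.170 = 7.930 mg/L.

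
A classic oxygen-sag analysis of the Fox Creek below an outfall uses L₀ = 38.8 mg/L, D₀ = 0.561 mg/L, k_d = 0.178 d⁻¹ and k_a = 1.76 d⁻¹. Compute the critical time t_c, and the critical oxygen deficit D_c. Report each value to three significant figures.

t_c = [1/(k_a−k_d)] ln[(k_a/k_d)(1 − D₀(k_a−k_d)/(k_d L₀))]
= [1/(1.76−0.178)] ln[(1.76/0.178)(1 − 0.561×1.582/(0.178×38.8))]
= (1/1.582) ln[9.888 × 0.8715] = 0.6321 × ln(8.617) = 0.6321 × 2.154 = 1.361 d.
L(t_c) = L₀ e^(−k_d t_c) = 38.8 × 0.7848 = 30.45 mg/L, and at the critical point k_a D_c = k_d L, so D_c = (0.178/1.76) × 30.45 = 3.080 mg/L.

t_c ≈ 1.36 d; D_c ≈ 3.08 mg/L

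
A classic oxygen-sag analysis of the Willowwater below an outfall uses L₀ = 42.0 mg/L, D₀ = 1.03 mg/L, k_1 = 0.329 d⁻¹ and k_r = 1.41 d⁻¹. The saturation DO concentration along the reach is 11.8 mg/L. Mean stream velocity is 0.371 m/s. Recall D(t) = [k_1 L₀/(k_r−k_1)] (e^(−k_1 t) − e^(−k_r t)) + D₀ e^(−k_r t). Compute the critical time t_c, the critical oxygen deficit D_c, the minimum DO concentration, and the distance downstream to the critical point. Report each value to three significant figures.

t_c ≈ 1.27 d; D_c ≈ 6.46 mg/L; min DO ≈ 5.34 mg/L; x_c ≈ 40.7 km

With k_r/k_1 = 4.286 and 1 − D₀(k_r−k_1)/(k_1 L₀) = 0.9194,
t_c = ln(4.286 × 0.9194) / (1.41 − 0.329) = ln(3.940) / 1.081 = 1.371/1.081 = 1.269 d.
D_c = (k_1/k_r) L₀ e^(−k_1 t_c) = (0.329/1.41) × 42.0 × e^(−0.329×1.269) = 0.2333 × 42.0 × 0.6588 = 6.456 mg/L.
Minimum DO = C_s − D_c = 11.8 − 6.456 = 5.344 mg/L.
x_c = v t_c = 0.371 m/s × 1.269 d × 86400 s/d = 40660 m ≈ 40.7 km.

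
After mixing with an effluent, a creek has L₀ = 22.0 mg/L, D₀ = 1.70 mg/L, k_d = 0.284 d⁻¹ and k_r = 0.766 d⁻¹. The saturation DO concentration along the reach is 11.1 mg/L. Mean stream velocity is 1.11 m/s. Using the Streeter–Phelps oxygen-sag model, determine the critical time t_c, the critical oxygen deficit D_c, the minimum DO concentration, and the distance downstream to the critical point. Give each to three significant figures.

t_c ≈ 1.77 d; D_c ≈ 4.94 mg/L; min DO ≈ 6.16 mg/L; x_c ≈ 169 km

With k_r/k_d = 2.697 and 1 − D₀(k_r−k_d)/(k_d L₀) = 0.8689,
t_c = ln(2.697 × 0.8689) / (0.766 − 0.284) = ln(2.343) / 0.4820 = 0.8516/0.4820 = 1.767 d.
L(t_c) = L₀ e^(−k_d t_c) = 22.0 × 0.6054 = 13.32 mg/L, and at the critical point k_r D_c = k_d L, so D_c = (0.284/0.766) × 13.32 = 4.938 mg/L.
Minimum DO = C_s − D_c = 11.1 − 4.938 = 6.162 mg/L.
x_c = v t_c = 1.11 m/s × 1.767 d × 86400 s/d = 169400 m ≈ 169 km.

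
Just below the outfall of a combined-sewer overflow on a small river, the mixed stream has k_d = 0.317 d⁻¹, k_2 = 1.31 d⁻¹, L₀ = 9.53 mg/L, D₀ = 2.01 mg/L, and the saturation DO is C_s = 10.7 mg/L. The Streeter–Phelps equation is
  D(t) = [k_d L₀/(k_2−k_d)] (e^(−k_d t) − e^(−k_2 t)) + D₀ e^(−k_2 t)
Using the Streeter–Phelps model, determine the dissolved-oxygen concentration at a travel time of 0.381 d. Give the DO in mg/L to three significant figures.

DO ≈ 8.63 mg/L

k_d L₀/(k_2−k_d) = 0.317×9.53/(1.31−0.317) = 3.021/0.9930 = 3.042 mg/L.
e^(−k_d t) = e^(−0.317×0.3810) = 0.8862; e^(−k_2 t) = e^(−1.31×0.3810) = 0.6071.
D = 3.042 × (0.8862 − 0.6071) + 2.01 × 0.6071 = 0.8493 + 1.220 = 2.070 mg/L.
DO = C_s − D = 10.7 − 2.070 = 8.630 mg/L.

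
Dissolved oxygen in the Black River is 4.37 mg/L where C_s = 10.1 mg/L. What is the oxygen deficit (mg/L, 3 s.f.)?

D ≈ 5.73 mg/L

D = C_s − C = 10.1 − 4.37 = 5.73 mg/L.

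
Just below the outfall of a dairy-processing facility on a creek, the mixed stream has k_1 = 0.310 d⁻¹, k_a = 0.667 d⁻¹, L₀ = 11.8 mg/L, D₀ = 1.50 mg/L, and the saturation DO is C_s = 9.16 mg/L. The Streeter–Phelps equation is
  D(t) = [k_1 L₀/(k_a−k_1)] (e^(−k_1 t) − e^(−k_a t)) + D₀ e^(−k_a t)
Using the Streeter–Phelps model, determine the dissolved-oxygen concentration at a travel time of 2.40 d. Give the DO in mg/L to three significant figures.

k_1 L₀/(k_a−k_1) = 0.310×11.8/(0.667−0.310) = 3.658/0.3570 = 10.25 mg/L.
e^(−k_1 t) = e^(−0.310×2.400) = 0.4752; e^(−k_a t) = e^(−0.667×2.400) = 0.2017.
D = 10.25 × (0.4752 − 0.2017) + 1.50 × 0.2017 = 2.802 + 0.3026 = 3.105 mg/L.
DO = C_s − D = 9.16 − 3.105 = 6.055 mg/L.

DO ≈ 6.06 mg/L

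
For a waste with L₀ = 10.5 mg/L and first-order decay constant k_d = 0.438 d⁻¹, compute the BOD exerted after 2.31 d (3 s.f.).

y_t = L₀(1 − e^(−k_d t)) = 10.5 × (1 − e^(−0.438×2.31))
= 10.5 × (1 − 0.3636) = 10.5 × 0.6364 = 6.683 mg/L.

y ≈ 6.68 mg/L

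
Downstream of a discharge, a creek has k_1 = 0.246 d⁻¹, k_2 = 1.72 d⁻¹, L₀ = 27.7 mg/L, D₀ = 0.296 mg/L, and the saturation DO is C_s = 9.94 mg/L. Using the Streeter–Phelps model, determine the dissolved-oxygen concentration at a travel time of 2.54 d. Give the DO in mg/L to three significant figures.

DO ≈ 7.52 mg/L

k_1 L₀/(k_2−k_1) = 0.246×27.7/(1.72−0.246) = 6.814/1.474 = 4.623 mg/L.
e^(−k_1 t) = e^(−0.246×2.540) = 0.5353; e^(−k_2 t) = e^(−1.72×2.540) = 0.01267.
D = 4.623 × (0.5353 − 0.01267) + 0.296 × 0.01267 = 2.416 + 0.003749 = 2.420 mg/L.
DO = C_s − D = 9.94 − 2.420 = 7.520 mg/L.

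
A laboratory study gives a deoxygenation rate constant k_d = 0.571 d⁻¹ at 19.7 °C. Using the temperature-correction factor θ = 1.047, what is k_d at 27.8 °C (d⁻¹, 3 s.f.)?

k_d ≈ 0.828 d⁻¹

k_d(T₂) = k_d(T₁) · θ^(T₂−T₁) = 0.571 × 1.047^(27.8−19.7)
= 0.571 × 1.047^8.10 = 0.571 × 1.451 = 0.8283 d⁻¹.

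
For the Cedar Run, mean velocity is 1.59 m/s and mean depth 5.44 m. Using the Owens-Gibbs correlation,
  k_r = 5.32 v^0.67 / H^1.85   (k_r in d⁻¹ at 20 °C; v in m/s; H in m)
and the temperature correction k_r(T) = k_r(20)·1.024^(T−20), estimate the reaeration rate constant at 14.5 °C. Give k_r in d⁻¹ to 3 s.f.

k_r ≈ 0.278 d⁻¹

k_r(20) = 5.32 × 1.59^0.67 / 5.44^1.85 = 5.32 × 1.364 / 22.95 = 0.3162 d⁻¹.
k_r(14.5) = 0.3162 × 1.024^(14.5−20) = 0.3162 × 0.8777 = 0.2775 d⁻¹.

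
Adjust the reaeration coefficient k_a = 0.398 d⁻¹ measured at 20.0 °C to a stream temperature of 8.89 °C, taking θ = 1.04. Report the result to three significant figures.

k_a ≈ 0.257 d⁻¹

k_a(T₂) = k_a(T₁) · θ^(T₂−T₁) = 0.398 × 1.04^(8.89−20.0)
= 0.398 × 1.04^-11.1 = 0.398 × 0.6468 = 0.2574 d⁻¹.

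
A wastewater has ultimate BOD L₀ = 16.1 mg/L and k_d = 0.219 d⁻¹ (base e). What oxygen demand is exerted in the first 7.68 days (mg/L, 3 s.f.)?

y ≈ 13.1 mg/L

y_t = L₀(1 − e^(−k_d t)) = 16.1 × (1 − e^(−0.219×7.68))
= 16.1 × (1 − 0.1860) = 16.1 × 0.8140 = 13.11 mg/L.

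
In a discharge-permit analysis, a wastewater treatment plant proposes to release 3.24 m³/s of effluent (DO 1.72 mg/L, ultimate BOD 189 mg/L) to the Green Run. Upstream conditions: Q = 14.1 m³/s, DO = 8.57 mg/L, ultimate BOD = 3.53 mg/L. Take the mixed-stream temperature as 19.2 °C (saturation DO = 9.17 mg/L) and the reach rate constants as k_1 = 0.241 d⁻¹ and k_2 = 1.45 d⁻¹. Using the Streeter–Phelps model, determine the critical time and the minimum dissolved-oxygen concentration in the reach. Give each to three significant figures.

t_c ≈ 1.25 d; minimum DO ≈ 4.47 mg/L

Mixed DO = (14.1×8.57 + 3.24×1.72)/(14.1+3.24) = 126.4/17.34 = 7.290 mg/L.
Mixed L₀ = (14.1×3.53 + 3.24×189)/(17.34) = 662.1/17.34 = 38.19 mg/L.
Initial deficit D₀ = C_s − DO₀ = 9.17 − 7.290 = 1.880 mg/L.
t_c = (1/1.209) ln[(1.45/0.241)(1 − 1.880×1.209/(0.241×38.19))] = 0.8271 × ln(4.531) = 1.250 d.
D_c = (0.241/1.45) × 38.19 × e^(−0.241×1.250) = 0.1662 × 38.19 × 0.7399 = 4.696 mg/L.
Minimum DO = 9.17 − 4.696 = 4.474 mg/L.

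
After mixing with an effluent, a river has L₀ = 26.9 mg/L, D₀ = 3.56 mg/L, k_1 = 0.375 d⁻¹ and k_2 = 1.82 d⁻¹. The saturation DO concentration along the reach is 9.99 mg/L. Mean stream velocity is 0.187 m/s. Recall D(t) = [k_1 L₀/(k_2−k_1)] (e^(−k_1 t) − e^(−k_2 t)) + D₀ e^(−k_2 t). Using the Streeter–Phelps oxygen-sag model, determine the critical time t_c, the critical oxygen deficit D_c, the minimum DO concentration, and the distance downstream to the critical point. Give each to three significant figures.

t_c = [1/(k_2−k_1)] ln[(k_2/k_1)(1 − D₀(k_2−k_1)/(k_1 L₀))]
= [1/(1.82−0.375)] ln[(1.82/0.375)(1 − 3.56×1.445/(0.375×26.9))]
= (1/1.445) ln[4.853 × 0.4900] = 0.6920 × ln(2.378) = 0.6920 × 0.8664 = 0.5996 d.
D_c = (k_1/k_2) L₀ e^(−k_1 t_c) = (0.375/1.82) × 26.9 × e^(−0.375×0.5996) = 0.2060 × 26.9 × 0.7986 = 4.427 mg/L.
Minimum DO = C_s − D_c = 9.99 − 4.427 = 5.563 mg/L.
x_c = v t_c = 0.187 m/s × 0.5996 d × 86400 s/d = 9687 m ≈ 9.69 km.

t_c ≈ 0.600 d; D_c ≈ 4.43 mg/L; min DO ≈ 5.56 mg/L; x_c ≈ 9.69 km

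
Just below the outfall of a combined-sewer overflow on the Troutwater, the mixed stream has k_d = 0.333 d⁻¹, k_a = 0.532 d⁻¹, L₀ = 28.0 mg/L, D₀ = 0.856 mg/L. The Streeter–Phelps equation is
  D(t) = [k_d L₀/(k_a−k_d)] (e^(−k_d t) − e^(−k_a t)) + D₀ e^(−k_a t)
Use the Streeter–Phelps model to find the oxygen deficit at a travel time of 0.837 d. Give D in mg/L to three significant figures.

D ≈ 5.99 mg/L

k_d L₀/(k_a−k_d) = 0.333×28.0/(0.532−0.333) = 9.324/0.1990 = 46.85 mg/L.
e^(−k_d t) = e^(−0.333×0.8370) = 0.7568; e^(−k_a t) = e^(−0.532×0.8370) = 0.6406.
D = 46.85 × (0.7568 − 0.6406) + 0.856 × 0.6406 = 5.440 + 0.5484 = 5.989 mg/L.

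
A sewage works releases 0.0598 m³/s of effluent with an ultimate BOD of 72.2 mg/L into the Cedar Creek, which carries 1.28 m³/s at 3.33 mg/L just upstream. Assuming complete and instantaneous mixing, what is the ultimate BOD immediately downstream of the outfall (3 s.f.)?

Flow-weighted mixing: C = (Q_r C_r + Q_w C_w)/(Q_r + Q_w)
= (1.28×3.33 + 0.0598×72.2)/(1.28 + 0.0598) = 8.580/1.340 = 6.404 mg/L.

6.40 mg/L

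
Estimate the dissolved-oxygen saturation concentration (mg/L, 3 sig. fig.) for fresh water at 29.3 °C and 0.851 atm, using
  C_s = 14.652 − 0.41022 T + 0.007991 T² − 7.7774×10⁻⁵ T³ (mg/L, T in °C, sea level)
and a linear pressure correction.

At sea level: C_s = 14.652 − 0.41022×29.3 + 0.007991×29.3² − 7.7774×10⁻⁵×29.3³ = 7.536 mg/L.
Pressure correction: C_s' = 7.536 × 0.851 = 6.414 mg/L.

C_s ≈ 6.41 mg/L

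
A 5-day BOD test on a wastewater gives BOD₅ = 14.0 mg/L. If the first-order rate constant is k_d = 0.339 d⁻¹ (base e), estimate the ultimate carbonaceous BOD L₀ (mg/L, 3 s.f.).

BOD₅ = L₀(1 − e^(−5k_d)) ⇒ L₀ = BOD₅ / (1 − e^(−5×0.339))
= 14.0 / (1 − 0.1836) = 14.0 / 0.8164 = 17.15 mg/L.

L₀ ≈ 17.1 mg/L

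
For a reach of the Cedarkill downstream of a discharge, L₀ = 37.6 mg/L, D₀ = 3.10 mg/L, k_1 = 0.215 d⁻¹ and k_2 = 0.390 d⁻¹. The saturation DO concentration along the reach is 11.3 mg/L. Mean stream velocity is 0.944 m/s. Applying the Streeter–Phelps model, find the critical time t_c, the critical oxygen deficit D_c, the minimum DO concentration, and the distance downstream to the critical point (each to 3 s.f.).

t_c = [1/(k_2−k_1)] ln[(k_2/k_1)(1 − D₀(k_2−k_1)/(k_1 L₀))]
= [1/(0.390−0.215)] ln[(0.390/0.215)(1 − 3.10×0.1750/(0.215×37.6))]
= (1/0.1750) ln[1.814 × 0.9329] = 5.714 × ln(1.692) = 5.714 × 0.5260 = 3.006 d.
D_c = (k_1/k_2) L₀ e^(−k_1 t_c) = (0.215/0.390) × 37.6 × e^(−0.215×3.006) = 0.5513 × 37.6 × 0.5240 = 10.86 mg/L.
Minimum DO = C_s − D_c = 11.3 − 10.86 = 0.4386 mg/L.
x_c = v t_c = 0.944 m/s × 3.006 d × 86400 s/d = 245200 m ≈ 245 km.

t_c ≈ 3.01 d; D_c ≈ 10.9 mg/L; min DO ≈ 0.439 mg/L; x_c ≈ 245 km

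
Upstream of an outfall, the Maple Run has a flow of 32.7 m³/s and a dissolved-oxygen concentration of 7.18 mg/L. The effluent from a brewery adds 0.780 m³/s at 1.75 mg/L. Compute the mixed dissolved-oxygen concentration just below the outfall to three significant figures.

Flow-weighted mixing: C = (Q_r C_r + Q_w C_w)/(Q_r + Q_w)
= (32.7×7.18 + 0.780×1.75)/(32.7 + 0.780) = 236.2/33.48 = 7.053 mg/L.

7.05 mg/L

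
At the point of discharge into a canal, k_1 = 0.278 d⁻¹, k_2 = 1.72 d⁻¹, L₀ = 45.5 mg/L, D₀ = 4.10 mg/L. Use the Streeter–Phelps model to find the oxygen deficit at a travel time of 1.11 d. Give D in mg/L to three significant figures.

k_1 L₀/(k_2−k_1) = 0.278×45.5/(1.72−0.278) = 12.65/1.442 = 8.772 mg/L.
e^(−k_1 t) = e^(−0.278×1.110) = 0.7345; e^(−k_2 t) = e^(−1.72×1.110) = 0.1482.
D = 8.772 × (0.7345 − 0.1482) + 4.10 × 0.1482 = 5.143 + 0.6076 = 5.750 mg/L.

D ≈ 5.75 mg/L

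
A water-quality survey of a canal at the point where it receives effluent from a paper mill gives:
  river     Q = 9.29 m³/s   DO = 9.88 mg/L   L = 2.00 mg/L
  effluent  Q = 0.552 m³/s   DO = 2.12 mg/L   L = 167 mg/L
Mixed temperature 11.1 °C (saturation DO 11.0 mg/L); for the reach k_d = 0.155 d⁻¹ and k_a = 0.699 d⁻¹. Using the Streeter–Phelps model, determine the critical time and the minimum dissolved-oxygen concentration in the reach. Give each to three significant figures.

t_c ≈ 1.55 d; minimum DO ≈ 9.04 mg/L

Mixed DO = (9.29×9.88 + 0.552×2.12)/(9.29+0.552) = 92.96/9.842 = 9.445 mg/L.
Mixed L₀ = (9.29×2.00 + 0.552×167)/(9.842) = 110.8/9.842 = 11.25 mg/L.
Initial deficit D₀ = C_s − DO₀ = 11.0 − 9.445 = 1.555 mg/L.
t_c = (1/0.5440) ln[(0.699/0.155)(1 − 1.555×0.5440/(0.155×11.25))] = 1.838 × ln(2.322) = 1.549 d.
D_c = (0.155/0.699) × 11.25 × e^(−0.155×1.549) = 0.2217 × 11.25 × 0.7866 = 1.963 mg/L.
Minimum DO = 11.0 − 1.963 = 9.037 mg/L.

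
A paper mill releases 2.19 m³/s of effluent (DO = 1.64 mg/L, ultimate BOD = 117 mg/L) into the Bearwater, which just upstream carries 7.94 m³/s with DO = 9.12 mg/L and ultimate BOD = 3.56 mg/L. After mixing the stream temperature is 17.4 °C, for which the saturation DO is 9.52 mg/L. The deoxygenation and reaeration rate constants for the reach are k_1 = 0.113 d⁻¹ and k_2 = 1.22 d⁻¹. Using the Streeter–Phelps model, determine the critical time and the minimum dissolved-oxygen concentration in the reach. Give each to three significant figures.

Mixed DO = (7.94×9.12 + 2.19×1.64)/(7.94+2.19) = 76.00/10.13 = 7.503 mg/L.
Mixed L₀ = (7.94×3.56 + 2.19×117)/(10.13) = 284.5/10.13 = 28.08 mg/L.
Initial deficit D₀ = C_s − DO₀ = 9.52 − 7.503 = 2.017 mg/L.
t_c = (1/1.107) ln[(1.22/0.113)(1 − 2.017×1.107/(0.113×28.08))] = 0.9033 × ln(3.200) = 1.051 d.
D_c = (0.113/1.22) × 28.08 × e^(−0.113×1.051) = 0.09262 × 28.08 × 0.8880 = 2.310 mg/L.
Minimum DO = 9.52 − 2.310 = 7.210 mg/L.

t_c ≈ 1.05 d; minimum DO ≈ 7.21 mg/L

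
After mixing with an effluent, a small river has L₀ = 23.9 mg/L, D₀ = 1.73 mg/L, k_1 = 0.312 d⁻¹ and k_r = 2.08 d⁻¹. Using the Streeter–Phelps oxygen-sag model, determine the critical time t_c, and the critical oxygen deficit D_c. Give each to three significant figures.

With k_r/k_1 = 6.667 and 1 − D₀(k_r−k_1)/(k_1 L₀) = 0.5898,
t_c = ln(6.667 × 0.5898) / (2.08 − 0.312) = ln(3.932) / 1.768 = 1.369/1.768 = 0.7744 d.
L(t_c) = L₀ e^(−k_1 t_c) = 23.9 × 0.7854 = 18.77 mg/L, and at the critical point k_r D_c = k_1 L, so D_c = (0.312/2.08) × 18.77 = 2.815 mg/L.

t_c ≈ 0.774 d; D_c ≈ 2.82 mg/L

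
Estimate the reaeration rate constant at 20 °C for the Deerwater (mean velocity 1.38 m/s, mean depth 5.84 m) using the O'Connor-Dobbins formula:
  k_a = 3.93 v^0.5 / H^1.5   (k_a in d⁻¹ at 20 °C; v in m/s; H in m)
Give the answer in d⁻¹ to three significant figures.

k_a = 3.93 × 1.38^0.5 / 5.84^1.5 = 3.93 × 1.175 / 14.11 = 0.3271 d⁻¹.

k_a ≈ 0.327 d⁻¹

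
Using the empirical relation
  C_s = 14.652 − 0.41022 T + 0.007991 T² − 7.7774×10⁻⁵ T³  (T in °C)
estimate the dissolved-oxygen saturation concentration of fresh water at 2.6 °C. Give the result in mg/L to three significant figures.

C_s = 14.652 − 0.41022×2.6 + 0.007991×2.6² − 7.7774×10⁻⁵×2.6³ = 13.64 mg/L.

C_s ≈ 13.6 mg/L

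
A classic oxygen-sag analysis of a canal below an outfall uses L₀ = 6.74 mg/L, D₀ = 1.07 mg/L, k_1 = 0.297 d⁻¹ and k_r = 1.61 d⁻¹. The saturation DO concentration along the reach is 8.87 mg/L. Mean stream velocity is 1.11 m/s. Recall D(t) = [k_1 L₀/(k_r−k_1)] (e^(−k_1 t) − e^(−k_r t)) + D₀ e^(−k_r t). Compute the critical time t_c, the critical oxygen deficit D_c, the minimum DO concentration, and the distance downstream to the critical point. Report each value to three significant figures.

t_c ≈ 0.366 d; D_c ≈ 1.12 mg/L; min DO ≈ 7.75 mg/L; x_c ≈ 35.1 km

t_c = [1/(k_r−k_1)] ln[(k_r/k_1)(1 − D₀(k_r−k_1)/(k_1 L₀))]
= [1/(1.61−0.297)] ln[(1.61/0.297)(1 − 1.07×1.313/(0.297×6.74))]
= (1/1.313) ln[5.421 × 0.2982] = 0.7616 × ln(1.616) = 0.7616 × 0.4802 = 0.3657 d.
D_c = (k_1/k_r) L₀ e^(−k_1 t_c) = (0.297/1.61) × 6.74 × e^(−0.297×0.3657) = 0.1845 × 6.74 × 0.8971 = 1.115 mg/L.
Minimum DO = C_s − D_c = 8.87 − 1.115 = 7.755 mg/L.
x_c = v t_c = 1.11 m/s × 0.3657 d × 86400 s/d = 35070 m ≈ 35.1 km.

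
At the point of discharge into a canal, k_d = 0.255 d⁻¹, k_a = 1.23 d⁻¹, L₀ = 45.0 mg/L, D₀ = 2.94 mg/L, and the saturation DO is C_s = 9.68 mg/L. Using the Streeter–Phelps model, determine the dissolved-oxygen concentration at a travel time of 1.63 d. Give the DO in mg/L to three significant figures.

k_d L₀/(k_a−k_d) = 0.255×45.0/(1.23−0.255) = 11.47/0.9750 = 11.77 mg/L.
e^(−k_d t) = e^(−0.255×1.630) = 0.6599; e^(−k_a t) = e^(−1.23×1.630) = 0.1347.
D = 11.77 × (0.6599 − 0.1347) + 2.94 × 0.1347 = 6.182 + 0.3959 = 6.578 mg/L.
DO = C_s − D = 9.68 − 6.578 = 3.102 mg/L.

DO ≈ 3.10 mg/L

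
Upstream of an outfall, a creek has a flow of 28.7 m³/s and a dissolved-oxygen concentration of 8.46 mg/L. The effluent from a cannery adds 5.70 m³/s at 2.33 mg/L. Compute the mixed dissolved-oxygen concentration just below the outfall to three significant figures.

Flow-weighted mixing: C = (Q_r C_r + Q_w C_w)/(Q_r + Q_w)
= (28.7×8.46 + 5.70×2.33)/(28.7 + 5.70) = 256.1/34.40 = 7.444 mg/L.

7.44 mg/L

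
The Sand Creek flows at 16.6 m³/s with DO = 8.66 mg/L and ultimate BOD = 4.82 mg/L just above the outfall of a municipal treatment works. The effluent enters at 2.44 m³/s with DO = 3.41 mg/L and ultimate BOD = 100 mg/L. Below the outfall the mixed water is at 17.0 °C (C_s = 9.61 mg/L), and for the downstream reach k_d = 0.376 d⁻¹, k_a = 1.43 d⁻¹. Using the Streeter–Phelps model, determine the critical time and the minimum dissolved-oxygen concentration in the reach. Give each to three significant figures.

Mixed DO = (16.6×8.66 + 2.44×3.41)/(16.6+2.44) = 152.1/19.04 = 7.987 mg/L.
Mixed L₀ = (16.6×4.82 + 2.44×100)/(19.04) = 324.0/19.04 = 17.02 mg/L.
Initial deficit D₀ = C_s − DO₀ = 9.61 − 7.987 = 1.623 mg/L.
t_c = (1/1.054) ln[(1.43/0.376)(1 − 1.623×1.054/(0.376×17.02))] = 0.9488 × ln(2.787) = 0.9723 d.
D_c = (0.376/1.43) × 17.02 × e^(−0.376×0.9723) = 0.2629 × 17.02 × 0.6938 = 3.104 mg/L.
Minimum DO = 9.61 − 3.104 = 6.506 mg/L.

t_c ≈ 0.972 d; minimum DO ≈ 6.51 mg/L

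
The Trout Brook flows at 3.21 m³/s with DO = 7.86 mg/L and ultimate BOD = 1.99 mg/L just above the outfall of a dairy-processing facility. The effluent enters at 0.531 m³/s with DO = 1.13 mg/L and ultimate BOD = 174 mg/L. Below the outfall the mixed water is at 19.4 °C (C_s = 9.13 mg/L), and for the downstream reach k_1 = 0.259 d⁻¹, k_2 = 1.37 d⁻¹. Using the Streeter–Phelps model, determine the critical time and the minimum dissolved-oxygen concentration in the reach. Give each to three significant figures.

t_c ≈ 1.10 d; minimum DO ≈ 5.37 mg/L

Mixed DO = (3.21×7.86 + 0.531×1.13)/(3.21+0.531) = 25.83/3.741 = 6.905 mg/L.
Mixed L₀ = (3.21×1.99 + 0.531×174)/(3.741) = 98.78/3.741 = 26.41 mg/L.
Initial deficit D₀ = C_s − DO₀ = 9.13 − 6.905 = 2.225 mg/L.
t_c = (1/1.111) ln[(1.37/0.259)(1 − 2.225×1.111/(0.259×26.41))] = 0.9001 × ln(3.377) = 1.096 d.
D_c = (0.259/1.37) × 26.41 × e^(−0.259×1.096) = 0.1891 × 26.41 × 0.7530 = 3.759 mg/L.
Minimum DO = 9.13 − 3.759 = 5.371 mg/L.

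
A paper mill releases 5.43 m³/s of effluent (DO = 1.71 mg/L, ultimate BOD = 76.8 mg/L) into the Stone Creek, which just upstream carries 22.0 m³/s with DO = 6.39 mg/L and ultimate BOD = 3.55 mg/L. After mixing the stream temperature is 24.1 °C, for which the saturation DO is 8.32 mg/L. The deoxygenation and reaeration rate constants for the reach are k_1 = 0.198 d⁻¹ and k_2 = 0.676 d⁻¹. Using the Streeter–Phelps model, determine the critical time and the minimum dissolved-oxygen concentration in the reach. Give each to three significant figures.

t_c ≈ 1.56 d; minimum DO ≈ 4.44 mg/L

Mixed DO = (22.0×6.39 + 5.43×1.71)/(22.0+5.43) = 149.9/27.43 = 5.464 mg/L.
Mixed L₀ = (22.0×3.55 + 5.43×76.8)/(27.43) = 495.1/27.43 = 18.05 mg/L.
Initial deficit D₀ = C_s − DO₀ = 8.32 − 5.464 = 2.856 mg/L.
t_c = (1/0.4780) ln[(0.676/0.198)(1 − 2.856×0.4780/(0.198×18.05))] = 2.092 × ln(2.110) = 1.562 d.
D_c = (0.198/0.676) × 18.05 × e^(−0.198×1.562) = 0.2929 × 18.05 × 0.7340 = 3.881 mg/L.
Minimum DO = 8.32 − 3.881 = 4.439 mg/L.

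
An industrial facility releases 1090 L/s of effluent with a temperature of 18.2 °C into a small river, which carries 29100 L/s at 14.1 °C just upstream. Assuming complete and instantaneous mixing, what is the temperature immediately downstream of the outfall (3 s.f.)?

Flow-weighted mixing: C = (Q_r C_r + Q_w C_w)/(Q_r + Q_w)
= (29100×14.1 + 1090×18.2)/(29100 + 1090) = 430100/30190 = 14.25 °C.

14.2 °C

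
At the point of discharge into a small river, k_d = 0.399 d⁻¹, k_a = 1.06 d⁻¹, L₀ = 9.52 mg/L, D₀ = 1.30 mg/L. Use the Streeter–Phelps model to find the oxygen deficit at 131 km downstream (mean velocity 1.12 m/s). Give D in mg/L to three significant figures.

Travel time t = x/v = 131 km / (1.12 m/s) = 131000 m / 1.12 m/s = 117000 s = 1.354 d.
k_d L₀/(k_a−k_d) = 0.399×9.52/(1.06−0.399) = 3.798/0.6610 = 5.747 mg/L.
e^(−k_d t) = e^(−0.399×1.354) = 0.5827; e^(−k_a t) = e^(−1.06×1.354) = 0.2381.
D = 5.747 × (0.5827 − 0.2381) + 1.30 × 0.2381 = 1.980 + 0.3096 = 2.289 mg/L.

D ≈ 2.29 mg/L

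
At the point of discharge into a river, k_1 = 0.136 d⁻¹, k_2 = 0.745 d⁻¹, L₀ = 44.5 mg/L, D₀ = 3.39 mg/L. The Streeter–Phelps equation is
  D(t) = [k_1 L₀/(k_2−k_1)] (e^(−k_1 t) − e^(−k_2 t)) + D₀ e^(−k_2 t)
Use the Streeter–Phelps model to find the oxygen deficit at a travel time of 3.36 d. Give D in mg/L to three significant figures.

k_1 L₀/(k_2−k_1) = 0.136×44.5/(0.745−0.136) = 6.052/0.6090 = 9.938 mg/L.
e^(−k_1 t) = e^(−0.136×3.360) = 0.6332; e^(−k_2 t) = e^(−0.745×3.360) = 0.08182.
D = 9.938 × (0.6332 − 0.08182) + 3.39 × 0.08182 = 5.479 + 0.2774 = 5.757 mg/L.

D ≈ 5.76 mg/L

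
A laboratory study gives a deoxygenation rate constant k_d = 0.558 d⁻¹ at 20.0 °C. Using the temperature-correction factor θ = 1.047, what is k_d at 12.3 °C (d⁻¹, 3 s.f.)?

k_d ≈ 0.392 d⁻¹

k_d(T₂) = k_d(T₁) · θ^(T₂−T₁) = 0.558 × 1.047^(12.3−20.0)
= 0.558 × 1.047^-7.70 = 0.558 × 0.7021 = 0.3918 d⁻¹.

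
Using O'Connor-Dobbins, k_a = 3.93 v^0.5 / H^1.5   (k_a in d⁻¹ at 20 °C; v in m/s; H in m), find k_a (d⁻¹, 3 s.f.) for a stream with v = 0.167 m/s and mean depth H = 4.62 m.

k_a = 3.93 × 0.167^0.5 / 4.62^1.5 = 3.93 × 0.4087 / 9.930 = 0.1617 d⁻¹.

k_a ≈ 0.162 d⁻¹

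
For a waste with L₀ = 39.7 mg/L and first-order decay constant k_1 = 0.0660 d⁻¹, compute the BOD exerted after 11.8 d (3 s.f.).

y_t = L₀(1 − e^(−k_1 t)) = 39.7 × (1 − e^(−0.0660×11.8))
= 39.7 × (1 − 0.4590) = 39.7 × 0.5410 = 21.48 mg/L.

y ≈ 21.5 mg/L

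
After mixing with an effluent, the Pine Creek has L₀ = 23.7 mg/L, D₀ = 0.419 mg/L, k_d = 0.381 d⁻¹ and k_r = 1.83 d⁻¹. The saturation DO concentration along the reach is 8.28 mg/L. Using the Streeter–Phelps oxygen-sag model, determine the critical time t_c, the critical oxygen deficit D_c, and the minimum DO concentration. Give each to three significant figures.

With k_r/k_d = 4.803 and 1 − D₀(k_r−k_d)/(k_d L₀) = 0.9328,
t_c = ln(4.803 × 0.9328) / (1.83 − 0.381) = ln(4.480) / 1.449 = 1.500/1.449 = 1.035 d.
L(t_c) = L₀ e^(−k_d t_c) = 23.7 × 0.6741 = 15.98 mg/L, and at the critical point k_r D_c = k_d L, so D_c = (0.381/1.83) × 15.98 = 3.326 mg/L.
Minimum DO = C_s − D_c = 8.28 − 3.326 = 4.954 mg/L.

t_c ≈ 1.03 d; D_c ≈ 3.33 mg/L; min DO ≈ 4.95 mg/L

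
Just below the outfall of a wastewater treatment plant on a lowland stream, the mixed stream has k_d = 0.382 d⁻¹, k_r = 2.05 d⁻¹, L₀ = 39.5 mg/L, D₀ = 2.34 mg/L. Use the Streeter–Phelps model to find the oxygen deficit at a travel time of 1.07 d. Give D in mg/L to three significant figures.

k_d L₀/(k_r−k_d) = 0.382×39.5/(2.05−0.382) = 15.09/1.668 = 9.046 mg/L.
e^(−k_d t) = e^(−0.382×1.070) = 0.6645; e^(−k_r t) = e^(−2.05×1.070) = 0.1115.
D = 9.046 × (0.6645 − 0.1115) + 2.34 × 0.1115 = 5.002 + 0.2610 = 5.263 mg/L.

D ≈ 5.26 mg/L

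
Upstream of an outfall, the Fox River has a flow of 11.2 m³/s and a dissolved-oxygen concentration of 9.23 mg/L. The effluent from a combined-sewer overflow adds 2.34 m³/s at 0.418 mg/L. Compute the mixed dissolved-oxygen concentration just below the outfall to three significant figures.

7.71 mg/L

Flow-weighted mixing: C = (Q_r C_r + Q_w C_w)/(Q_r + Q_w)
= (11.2×9.23 + 2.34×0.418)/(11.2 + 2.34) = 104.4/13.54 = 7.707 mg/L.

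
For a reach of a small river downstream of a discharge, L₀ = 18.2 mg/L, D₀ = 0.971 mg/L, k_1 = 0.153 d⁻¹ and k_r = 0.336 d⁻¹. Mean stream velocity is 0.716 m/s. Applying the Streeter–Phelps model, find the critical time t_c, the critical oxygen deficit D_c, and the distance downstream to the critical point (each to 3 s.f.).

With k_r/k_1 = 2.196 and 1 − D₀(k_r−k_1)/(k_1 L₀) = 0.9362,
t_c = ln(2.196 × 0.9362) / (0.336 − 0.153) = ln(2.056) / 0.1830 = 0.7207/0.1830 = 3.938 d.
L(t_c) = L₀ e^(−k_1 t_c) = 18.2 × 0.5474 = 9.963 mg/L, and at the critical point k_r D_c = k_1 L, so D_c = (0.153/0.336) × 9.963 = 4.537 mg/L.
x_c = v t_c = 0.716 m/s × 3.938 d × 86400 s/d = 243600 m ≈ 244 km.

t_c ≈ 3.94 d; D_c ≈ 4.54 mg/L; x_c ≈ 244 km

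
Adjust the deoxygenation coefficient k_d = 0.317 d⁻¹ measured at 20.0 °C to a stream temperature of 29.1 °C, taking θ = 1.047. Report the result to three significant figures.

k_d ≈ 0.481 d⁻¹

k_d(T₂) = k_d(T₁) · θ^(T₂−T₁) = 0.317 × 1.047^(29.1−20.0)
= 0.317 × 1.047^9.10 = 0.317 × 1.519 = 0.4815 d⁻¹.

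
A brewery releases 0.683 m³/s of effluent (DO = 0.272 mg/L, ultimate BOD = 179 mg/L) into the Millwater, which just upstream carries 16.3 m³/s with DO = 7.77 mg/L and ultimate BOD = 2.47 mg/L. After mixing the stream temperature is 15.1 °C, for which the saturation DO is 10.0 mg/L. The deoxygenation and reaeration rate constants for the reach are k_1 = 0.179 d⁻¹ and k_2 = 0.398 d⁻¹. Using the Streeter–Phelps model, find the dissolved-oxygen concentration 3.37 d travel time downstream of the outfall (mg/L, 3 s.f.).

Mixed DO = (16.3×7.77 + 0.683×0.272)/(16.3+0.683) = 126.8/16.98 = 7.468 mg/L.
Mixed L₀ = (16.3×2.47 + 0.683×179)/(16.98) = 162.5/16.98 = 9.569 mg/L.
Initial deficit D₀ = C_s − DO₀ = 10.0 − 7.468 = 2.532 mg/L.
D(3.37) = [0.179×9.569/(0.398−0.179)](e^(−0.179×3.37) − e^(−0.398×3.37)) + 2.532 e^(−0.398×3.37)
= 7.822 × (0.5470 − 0.2615) + 2.532 × 0.2615 = 2.895 mg/L.
DO = 10.0 − 2.895 = 7.105 mg/L.

DO ≈ 7.10 mg/L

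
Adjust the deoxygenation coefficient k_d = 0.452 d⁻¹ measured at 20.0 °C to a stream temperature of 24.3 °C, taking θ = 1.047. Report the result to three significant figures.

k_d ≈ 0.551 d⁻¹

k_d(T₂) = k_d(T₁) · θ^(T₂−T₁) = 0.452 × 1.047^(24.3−20.0)
= 0.452 × 1.047^4.30 = 0.452 × 1.218 = 0.5507 d⁻¹.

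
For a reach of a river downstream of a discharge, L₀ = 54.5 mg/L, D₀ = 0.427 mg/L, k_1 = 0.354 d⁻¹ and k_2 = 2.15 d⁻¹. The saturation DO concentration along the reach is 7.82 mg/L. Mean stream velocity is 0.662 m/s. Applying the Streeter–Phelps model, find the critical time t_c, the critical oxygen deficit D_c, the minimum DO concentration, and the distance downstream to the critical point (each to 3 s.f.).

t_c ≈ 0.982 d; D_c ≈ 6.34 mg/L; min DO ≈ 1.48 mg/L; x_c ≈ 56.2 km

With k_2/k_1 = 6.073 and 1 − D₀(k_2−k_1)/(k_1 L₀) = 0.9603,
t_c = ln(6.073 × 0.9603) / (2.15 − 0.354) = ln(5.832) / 1.796 = 1.763/1.796 = 0.9818 d.
D_c = (k_1/k_2) L₀ e^(−k_1 t_c) = (0.354/2.15) × 54.5 × e^(−0.354×0.9818) = 0.1647 × 54.5 × 0.7064 = 6.339 mg/L.
Minimum DO = C_s − D_c = 7.82 − 6.339 = 1.481 mg/L.
x_c = v t_c = 0.662 m/s × 0.9818 d × 86400 s/d = 56160 m ≈ 56.2 km.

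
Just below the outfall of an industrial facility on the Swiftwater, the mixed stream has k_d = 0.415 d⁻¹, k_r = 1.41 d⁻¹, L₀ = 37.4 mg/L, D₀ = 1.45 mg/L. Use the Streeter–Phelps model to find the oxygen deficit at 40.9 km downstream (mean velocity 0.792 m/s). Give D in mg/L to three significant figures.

Travel time t = x/v = 40.9 km / (0.792 m/s) = 40900 m / 0.792 m/s = 51640 s = 0.5977 d.
k_d L₀/(k_r−k_d) = 0.415×37.4/(1.41−0.415) = 15.52/0.9950 = 15.60 mg/L.
e^(−k_d t) = e^(−0.415×0.5977) = 0.7803; e^(−k_r t) = e^(−1.41×0.5977) = 0.4305.
D = 15.60 × (0.7803 − 0.4305) + 1.45 × 0.4305 = 5.457 + 0.6243 = 6.081 mg/L.

D ≈ 6.08 mg/L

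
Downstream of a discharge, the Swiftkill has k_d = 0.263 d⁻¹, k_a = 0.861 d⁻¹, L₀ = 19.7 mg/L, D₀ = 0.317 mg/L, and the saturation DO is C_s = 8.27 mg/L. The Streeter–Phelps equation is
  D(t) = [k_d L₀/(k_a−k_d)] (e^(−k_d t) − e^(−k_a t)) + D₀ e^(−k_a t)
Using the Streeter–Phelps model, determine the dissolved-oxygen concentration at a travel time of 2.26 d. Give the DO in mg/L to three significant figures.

k_d L₀/(k_a−k_d) = 0.263×19.7/(0.861−0.263) = 5.181/0.5980 = 8.664 mg/L.
e^(−k_d t) = e^(−0.263×2.260) = 0.5519; e^(−k_a t) = e^(−0.861×2.260) = 0.1429.
D = 8.664 × (0.5519 − 0.1429) + 0.317 × 0.1429 = 3.544 + 0.04529 = 3.589 mg/L.
DO = C_s − D = 8.27 − 3.589 = 4.681 mg/L.

DO ≈ 4.68 mg/L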